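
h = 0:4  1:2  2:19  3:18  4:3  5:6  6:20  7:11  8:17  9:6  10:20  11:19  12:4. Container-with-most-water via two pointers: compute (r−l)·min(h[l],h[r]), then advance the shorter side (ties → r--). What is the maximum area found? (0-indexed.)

max area = 171

[0,12] min(4,4)*12=48 best=48 * → r--
[0,11] min(4,19)*11=44 best=48 → l++
[1,11] min(2,19)*10=20 best=48 → l++
[2,11] min(19,19)*9=171 best=171 * → r--
[2,10] min(19,20)*8=152 best=171 → l++
[3,10] min(18,20)*7=126 best=171 → l++
[4,10] min(3,20)*6=18 best=171 → l++
[5,10] min(6,20)*5=30 best=171 → l++
[6,10] min(20,20)*4=80 best=171 → r--
[6,9] min(20,6)*3=18 best=171 → r--
[6,8] min(20,17)*2=34 best=171 → r--
[6,7] min(20,11)*1=11 best=171 → r--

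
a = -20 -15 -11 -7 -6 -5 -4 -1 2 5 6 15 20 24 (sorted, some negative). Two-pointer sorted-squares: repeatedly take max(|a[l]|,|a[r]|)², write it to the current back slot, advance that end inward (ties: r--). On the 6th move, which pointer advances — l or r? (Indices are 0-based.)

[0,13] |-20|<=|24| out[13]=576 → r--
[0,12] |-20|<=|20| out[12]=400 → r--
[0,11] |-20|>|15| out[11]=400 → l++
[1,11] |-15|<=|15| out[10]=225 → r--
[1,10] |-15|>|6| out[9]=225 → l++
[2,10] |-11|>|6| out[8]=121 → l++

l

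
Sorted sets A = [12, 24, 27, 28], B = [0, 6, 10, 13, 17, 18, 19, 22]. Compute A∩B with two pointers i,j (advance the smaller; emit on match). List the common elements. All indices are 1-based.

intersection = []

i=1 j=1: 12>0, j++
i=1 j=2: 12>6, j++
i=1 j=3: 12>10, j++
i=1 j=4: 12<13, i++
i=2 j=4: 24>13, j++
i=2 j=5: 24>17, j++
i=2 j=6: 24>18, j++
i=2 j=7: 24>19, j++
i=2 j=8: 24>22, j++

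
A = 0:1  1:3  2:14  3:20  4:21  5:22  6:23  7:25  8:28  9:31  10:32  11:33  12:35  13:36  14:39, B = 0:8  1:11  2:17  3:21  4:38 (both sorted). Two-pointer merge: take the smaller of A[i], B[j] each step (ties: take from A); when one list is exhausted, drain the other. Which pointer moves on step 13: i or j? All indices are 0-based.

[i=0,j=0] A[i]=1<=B[j]=8 take 1 → i++
[i=1,j=0] A[i]=3<=B[j]=8 take 3 → i++
[i=2,j=0] A[i]=14>B[j]=8 take 8 → j++
[i=2,j=1] A[i]=14>B[j]=11 take 11 → j++
[i=2,j=2] A[i]=14<=B[j]=17 take 14 → i++
[i=3,j=2] A[i]=20>B[j]=17 take 17 → j++
[i=3,j=3] A[i]=20<=B[j]=21 take 20 → i++
[i=4,j=3] A[i]=21<=B[j]=21 take 21 → i++
[i=5,j=3] A[i]=22>B[j]=21 take 21 → j++
[i=5,j=4] A[i]=22<=B[j]=38 take 22 → i++
[i=6,j=4] A[i]=23<=B[j]=38 take 23 → i++
[i=7,j=4] A[i]=25<=B[j]=38 take 25 → i++
[i=8,j=4] A[i]=28<=B[j]=38 take 28 → i++

i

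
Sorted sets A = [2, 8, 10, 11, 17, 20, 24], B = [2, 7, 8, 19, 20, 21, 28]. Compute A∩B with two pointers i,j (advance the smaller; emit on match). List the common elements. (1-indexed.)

[i=1,j=1] 2==2 emit → i++,j++
[i=2,j=2] 8>7 → j++
[i=2,j=3] 8==8 emit → i++,j++
[i=3,j=4] 10<19 → i++
[i=4,j=4] 11<19 → i++
[i=5,j=4] 17<19 → i++
[i=6,j=4] 20>19 → j++
[i=6,j=5] 20==20 emit → i++,j++
[i=7,j=6] 24>21 → j++
[i=7,j=7] 24<28 → i++

intersection = [2, 8, 20]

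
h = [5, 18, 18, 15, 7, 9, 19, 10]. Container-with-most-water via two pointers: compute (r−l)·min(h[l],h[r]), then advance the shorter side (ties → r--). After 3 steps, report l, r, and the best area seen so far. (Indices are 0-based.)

l=2, r=6, best area=90

[0,7] min(5,10)*7=35 best=35 * → l++
[1,7] min(18,10)*6=60 best=60 * → r--
[1,6] min(18,19)*5=90 best=90 * → l++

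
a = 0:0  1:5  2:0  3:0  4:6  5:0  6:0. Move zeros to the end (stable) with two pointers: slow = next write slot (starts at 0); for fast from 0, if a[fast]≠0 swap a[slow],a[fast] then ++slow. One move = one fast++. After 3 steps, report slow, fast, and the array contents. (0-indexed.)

slow=1, fast=3, a=[5, 0, 0, 0, 6, 0, 0]

(s=0,f=0) a[fast]=0 → fast++
(s=0,f=1) a[fast]=5≠0 swap→a[0]=5 → slow++,fast++
(s=1,f=2) a[fast]=0 → fast++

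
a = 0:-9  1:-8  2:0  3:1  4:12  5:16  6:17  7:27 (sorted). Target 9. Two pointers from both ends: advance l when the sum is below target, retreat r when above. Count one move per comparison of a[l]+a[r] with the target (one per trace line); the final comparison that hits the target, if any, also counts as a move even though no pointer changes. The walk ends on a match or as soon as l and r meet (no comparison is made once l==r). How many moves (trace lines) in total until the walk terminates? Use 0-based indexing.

3 moves

[0,7] -9+27=18 >9 → r--
[0,6] -9+17=8 <9 → l++
[1,6] -8+17=9 → found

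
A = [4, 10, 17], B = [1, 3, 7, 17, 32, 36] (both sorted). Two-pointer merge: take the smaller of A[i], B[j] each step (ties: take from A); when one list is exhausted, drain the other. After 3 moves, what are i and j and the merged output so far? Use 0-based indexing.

i=0 j=0: A[i]=4>B[j]=1 take 1, j++
i=0 j=1: A[i]=4>B[j]=3 take 3, j++
i=0 j=2: A[i]=4<=B[j]=7 take 4, i++

i=1, j=2, merged so far=[1, 3, 4]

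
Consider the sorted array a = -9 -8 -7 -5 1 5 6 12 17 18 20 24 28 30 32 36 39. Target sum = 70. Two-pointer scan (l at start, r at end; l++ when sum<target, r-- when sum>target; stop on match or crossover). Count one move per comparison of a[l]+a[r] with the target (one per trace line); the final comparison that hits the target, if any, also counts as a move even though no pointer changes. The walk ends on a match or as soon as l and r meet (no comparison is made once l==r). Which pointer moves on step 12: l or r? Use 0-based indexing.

l

[0,16] -9+39=30 <70 → l++
[1,16] -8+39=31 <70 → l++
[2,16] -7+39=32 <70 → l++
[3,16] -5+39=34 <70 → l++
[4,16] 1+39=40 <70 → l++
[5,16] 5+39=44 <70 → l++
[6,16] 6+39=45 <70 → l++
[7,16] 12+39=51 <70 → l++
[8,16] 17+39=56 <70 → l++
[9,16] 18+39=57 <70 → l++
[10,16] 20+39=59 <70 → l++
[11,16] 24+39=63 <70 → l++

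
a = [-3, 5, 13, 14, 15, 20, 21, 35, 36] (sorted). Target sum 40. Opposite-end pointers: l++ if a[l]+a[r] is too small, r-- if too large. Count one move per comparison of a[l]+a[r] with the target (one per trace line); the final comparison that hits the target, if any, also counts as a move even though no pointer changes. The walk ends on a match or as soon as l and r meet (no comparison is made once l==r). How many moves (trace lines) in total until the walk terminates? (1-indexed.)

3 moves

l=1 r=9: -3+36=33 <40, l++
l=2 r=9: 5+36=41 >40, r--
l=2 r=8: 5+35=40, found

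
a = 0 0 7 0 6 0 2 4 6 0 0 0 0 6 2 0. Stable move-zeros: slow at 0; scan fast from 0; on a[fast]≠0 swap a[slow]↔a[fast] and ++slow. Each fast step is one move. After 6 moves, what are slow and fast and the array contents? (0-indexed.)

slow=2, fast=6, a=[7, 6, 0, 0, 0, 0, 2, 4, 6, 0, 0, 0, 0, 6, 2, 0]

slow=0 fast=0: a[fast]=0, fast++
slow=0 fast=1: a[fast]=0, fast++
slow=0 fast=2: a[fast]=7≠0 swap→a[0]=7, slow++,fast++
slow=1 fast=3: a[fast]=0, fast++
slow=1 fast=4: a[fast]=6≠0 swap→a[1]=6, slow++,fast++
slow=2 fast=5: a[fast]=0, fast++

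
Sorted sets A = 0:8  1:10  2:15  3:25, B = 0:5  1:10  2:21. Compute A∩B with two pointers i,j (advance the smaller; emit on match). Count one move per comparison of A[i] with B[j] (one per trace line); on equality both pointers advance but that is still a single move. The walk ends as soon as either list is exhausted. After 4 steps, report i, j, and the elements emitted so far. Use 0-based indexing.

i=3, j=2, emitted=[10]

i=0 j=0: 8>5, j++
i=0 j=1: 8<10, i++
i=1 j=1: 10==10 emit, i++,j++
i=2 j=2: 15<21, i++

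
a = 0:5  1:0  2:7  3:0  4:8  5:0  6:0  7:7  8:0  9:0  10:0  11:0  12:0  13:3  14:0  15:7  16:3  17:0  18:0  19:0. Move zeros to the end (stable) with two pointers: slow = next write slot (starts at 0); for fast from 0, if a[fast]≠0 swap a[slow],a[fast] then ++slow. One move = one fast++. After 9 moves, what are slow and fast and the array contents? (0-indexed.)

slow=4, fast=9, a=[5, 7, 8, 7, 0, 0, 0, 0, 0, 0, 0, 0, 0, 3, 0, 7, 3, 0, 0, 0]

(s=0,f=0) a[fast]=5≠0 swap→a[0]=5 → slow++,fast++
(s=1,f=1) a[fast]=0 → fast++
(s=1,f=2) a[fast]=7≠0 swap→a[1]=7 → slow++,fast++
(s=2,f=3) a[fast]=0 → fast++
(s=2,f=4) a[fast]=8≠0 swap→a[2]=8 → slow++,fast++
(s=3,f=5) a[fast]=0 → fast++
(s=3,f=6) a[fast]=0 → fast++
(s=3,f=7) a[fast]=7≠0 swap→a[3]=7 → slow++,fast++
(s=4,f=8) a[fast]=0 → fast++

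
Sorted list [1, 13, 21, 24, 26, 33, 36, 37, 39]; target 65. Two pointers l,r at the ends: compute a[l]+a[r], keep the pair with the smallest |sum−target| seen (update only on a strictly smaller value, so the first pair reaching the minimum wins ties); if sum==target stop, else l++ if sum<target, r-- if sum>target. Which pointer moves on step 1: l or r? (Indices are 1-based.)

[1,9] 1+39=40 d=25 * → l++

l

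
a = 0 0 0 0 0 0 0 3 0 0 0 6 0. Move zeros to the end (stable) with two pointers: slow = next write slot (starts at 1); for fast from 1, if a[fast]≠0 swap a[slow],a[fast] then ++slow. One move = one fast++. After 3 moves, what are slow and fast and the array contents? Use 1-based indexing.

slow=1, fast=4, a=[0, 0, 0, 0, 0, 0, 0, 3, 0, 0, 0, 6, 0]

slow=1 fast=1: a[fast]=0, fast++
slow=1 fast=2: a[fast]=0, fast++
slow=1 fast=3: a[fast]=0, fast++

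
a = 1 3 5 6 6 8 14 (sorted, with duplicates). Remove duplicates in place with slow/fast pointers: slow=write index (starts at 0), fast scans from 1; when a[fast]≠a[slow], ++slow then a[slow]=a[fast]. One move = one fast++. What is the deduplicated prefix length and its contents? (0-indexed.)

length 6; prefix = [1, 3, 5, 6, 8, 14]

slow=0 fast=1: a[fast]=3≠a[slow]=1 write a[1]=3, slow++,fast++
slow=1 fast=2: a[fast]=5≠a[slow]=3 write a[2]=5, slow++,fast++
slow=2 fast=3: a[fast]=6≠a[slow]=5 write a[3]=6, slow++,fast++
slow=3 fast=4: a[fast]=6=a[slow] dup, fast++
slow=3 fast=5: a[fast]=8≠a[slow]=6 write a[4]=8, slow++,fast++
slow=4 fast=6: a[fast]=14≠a[slow]=8 write a[5]=14, slow++,fast++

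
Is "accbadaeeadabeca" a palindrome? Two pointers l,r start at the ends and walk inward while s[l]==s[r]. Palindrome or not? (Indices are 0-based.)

not a palindrome (mismatch at 2,13)

[0,15] 'a'=='a' → l++,r--
[1,14] 'c'=='c' → l++,r--
[2,13] 'c'!='e' → stop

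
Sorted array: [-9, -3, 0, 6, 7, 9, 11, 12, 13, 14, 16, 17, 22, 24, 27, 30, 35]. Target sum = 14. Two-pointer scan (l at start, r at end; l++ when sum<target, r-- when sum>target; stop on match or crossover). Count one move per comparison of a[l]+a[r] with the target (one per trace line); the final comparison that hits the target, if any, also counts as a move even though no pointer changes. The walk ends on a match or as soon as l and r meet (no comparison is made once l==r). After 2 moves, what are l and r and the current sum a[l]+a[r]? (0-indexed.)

[0,16] -9+35=26 >14 → r--
[0,15] -9+30=21 >14 → r--

l=0, r=14, sum=18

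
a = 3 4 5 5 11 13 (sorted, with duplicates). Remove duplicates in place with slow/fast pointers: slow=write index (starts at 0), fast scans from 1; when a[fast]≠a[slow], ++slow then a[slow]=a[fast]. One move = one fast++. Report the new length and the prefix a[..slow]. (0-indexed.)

length 5; prefix = [3, 4, 5, 11, 13]

slow=0 fast=1: a[fast]=4≠a[slow]=3 write a[1]=4, slow++,fast++
slow=1 fast=2: a[fast]=5≠a[slow]=4 write a[2]=5, slow++,fast++
slow=2 fast=3: a[fast]=5=a[slow] dup, fast++
slow=2 fast=4: a[fast]=11≠a[slow]=5 write a[3]=11, slow++,fast++
slow=3 fast=5: a[fast]=13≠a[slow]=11 write a[4]=13, slow++,fast++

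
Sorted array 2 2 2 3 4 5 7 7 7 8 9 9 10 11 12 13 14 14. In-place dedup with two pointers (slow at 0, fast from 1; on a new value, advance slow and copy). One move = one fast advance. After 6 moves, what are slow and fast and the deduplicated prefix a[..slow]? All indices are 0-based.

slow=0 fast=1: a[fast]=2=a[slow] dup, fast++
slow=0 fast=2: a[fast]=2=a[slow] dup, fast++
slow=0 fast=3: a[fast]=3≠a[slow]=2 write a[1]=3, slow++,fast++
slow=1 fast=4: a[fast]=4≠a[slow]=3 write a[2]=4, slow++,fast++
slow=2 fast=5: a[fast]=5≠a[slow]=4 write a[3]=5, slow++,fast++
slow=3 fast=6: a[fast]=7≠a[slow]=5 write a[4]=7, slow++,fast++

slow=4, fast=7, prefix=[2, 3, 4, 5, 7]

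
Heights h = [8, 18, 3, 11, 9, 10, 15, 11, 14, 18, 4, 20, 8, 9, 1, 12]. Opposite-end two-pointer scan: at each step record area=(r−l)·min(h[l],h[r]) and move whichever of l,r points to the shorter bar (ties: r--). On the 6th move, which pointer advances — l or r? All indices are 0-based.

[0,15] min(8,12)*15=120 best=120 * → l++
[1,15] min(18,12)*14=168 best=168 * → r--
[1,14] min(18,1)*13=13 best=168 → r--
[1,13] min(18,9)*12=108 best=168 → r--
[1,12] min(18,8)*11=88 best=168 → r--
[1,11] min(18,20)*10=180 best=180 * → l++

l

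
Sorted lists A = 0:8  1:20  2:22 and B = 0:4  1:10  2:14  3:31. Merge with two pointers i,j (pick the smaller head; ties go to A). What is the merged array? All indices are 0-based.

[i=0,j=0] A[i]=8>B[j]=4 take 4 → j++
[i=0,j=1] A[i]=8<=B[j]=10 take 8 → i++
[i=1,j=1] A[i]=20>B[j]=10 take 10 → j++
[i=1,j=2] A[i]=20>B[j]=14 take 14 → j++
[i=1,j=3] A[i]=20<=B[j]=31 take 20 → i++
[i=2,j=3] A[i]=22<=B[j]=31 take 22 → i++
[i=3,j=3] A done, take B[j]=31 → j++

[4, 8, 10, 14, 20, 22, 31]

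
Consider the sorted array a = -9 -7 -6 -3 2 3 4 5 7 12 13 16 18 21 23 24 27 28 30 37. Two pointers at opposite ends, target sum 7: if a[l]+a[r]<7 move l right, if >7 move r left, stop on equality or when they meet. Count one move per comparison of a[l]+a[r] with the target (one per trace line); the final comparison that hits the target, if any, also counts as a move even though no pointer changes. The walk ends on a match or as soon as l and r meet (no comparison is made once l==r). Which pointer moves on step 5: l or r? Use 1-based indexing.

r

l=1 r=20: -9+37=28 >7, r--
l=1 r=19: -9+30=21 >7, r--
l=1 r=18: -9+28=19 >7, r--
l=1 r=17: -9+27=18 >7, r--
l=1 r=16: -9+24=15 >7, r--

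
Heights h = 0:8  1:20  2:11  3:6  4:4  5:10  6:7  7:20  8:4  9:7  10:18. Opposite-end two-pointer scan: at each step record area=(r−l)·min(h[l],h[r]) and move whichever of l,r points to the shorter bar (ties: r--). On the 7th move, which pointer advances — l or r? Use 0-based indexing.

r

[0,10] min(8,18)*10=80 best=80 * → l++
[1,10] min(20,18)*9=162 best=162 * → r--
[1,9] min(20,7)*8=56 best=162 → r--
[1,8] min(20,4)*7=28 best=162 → r--
[1,7] min(20,20)*6=120 best=162 → r--
[1,6] min(20,7)*5=35 best=162 → r--
[1,5] min(20,10)*4=40 best=162 → r--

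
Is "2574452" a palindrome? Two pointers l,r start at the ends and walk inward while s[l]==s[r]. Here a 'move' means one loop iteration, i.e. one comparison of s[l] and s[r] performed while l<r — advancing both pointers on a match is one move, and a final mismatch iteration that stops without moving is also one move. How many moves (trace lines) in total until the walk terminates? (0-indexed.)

l=0 r=6: '2'=='2', l++,r--
l=1 r=5: '5'=='5', l++,r--
l=2 r=4: '7'!='4', stop

3 moves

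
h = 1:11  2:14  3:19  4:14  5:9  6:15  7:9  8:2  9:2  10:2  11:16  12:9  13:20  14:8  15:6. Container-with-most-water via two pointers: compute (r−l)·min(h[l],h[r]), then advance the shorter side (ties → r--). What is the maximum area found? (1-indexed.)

max area = 190

[1,15] min(11,6)*14=84 best=84 * → r--
[1,14] min(11,8)*13=104 best=104 * → r--
[1,13] min(11,20)*12=132 best=132 * → l++
[2,13] min(14,20)*11=154 best=154 * → l++
[3,13] min(19,20)*10=190 best=190 * → l++
[4,13] min(14,20)*9=126 best=190 → l++
[5,13] min(9,20)*8=72 best=190 → l++
[6,13] min(15,20)*7=105 best=190 → l++
[7,13] min(9,20)*6=54 best=190 → l++
[8,13] min(2,20)*5=10 best=190 → l++
[9,13] min(2,20)*4=8 best=190 → l++
[10,13] min(2,20)*3=6 best=190 → l++
[11,13] min(16,20)*2=32 best=190 → l++
[12,13] min(9,20)*1=9 best=190 → l++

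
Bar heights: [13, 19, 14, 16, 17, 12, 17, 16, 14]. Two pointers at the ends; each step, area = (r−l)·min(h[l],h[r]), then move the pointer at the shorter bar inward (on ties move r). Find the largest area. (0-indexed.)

l=0 r=8: min(13,14)*8=104 best=104 *, l++
l=1 r=8: min(19,14)*7=98 best=104, r--
l=1 r=7: min(19,16)*6=96 best=104, r--
l=1 r=6: min(19,17)*5=85 best=104, r--
l=1 r=5: min(19,12)*4=48 best=104, r--
l=1 r=4: min(19,17)*3=51 best=104, r--
l=1 r=3: min(19,16)*2=32 best=104, r--
l=1 r=2: min(19,14)*1=14 best=104, r--

max area = 104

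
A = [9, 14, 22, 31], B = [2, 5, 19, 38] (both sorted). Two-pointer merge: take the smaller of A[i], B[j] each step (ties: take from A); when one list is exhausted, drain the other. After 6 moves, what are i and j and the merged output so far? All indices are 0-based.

i=3, j=3, merged so far=[2, 5, 9, 14, 19, 22]

[i=0,j=0] A[i]=9>B[j]=2 take 2 → j++
[i=0,j=1] A[i]=9>B[j]=5 take 5 → j++
[i=0,j=2] A[i]=9<=B[j]=19 take 9 → i++
[i=1,j=2] A[i]=14<=B[j]=19 take 14 → i++
[i=2,j=2] A[i]=22>B[j]=19 take 19 → j++
[i=2,j=3] A[i]=22<=B[j]=38 take 22 → i++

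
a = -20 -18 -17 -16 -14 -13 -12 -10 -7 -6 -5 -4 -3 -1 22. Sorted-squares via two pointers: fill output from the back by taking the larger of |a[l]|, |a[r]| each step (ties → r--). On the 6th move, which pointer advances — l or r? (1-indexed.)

l=1 r=15: |-20|<=|22| out[15]=484, r--
l=1 r=14: |-20|>|-1| out[14]=400, l++
l=2 r=14: |-18|>|-1| out[13]=324, l++
l=3 r=14: |-17|>|-1| out[12]=289, l++
l=4 r=14: |-16|>|-1| out[11]=256, l++
l=5 r=14: |-14|>|-1| out[10]=196, l++

l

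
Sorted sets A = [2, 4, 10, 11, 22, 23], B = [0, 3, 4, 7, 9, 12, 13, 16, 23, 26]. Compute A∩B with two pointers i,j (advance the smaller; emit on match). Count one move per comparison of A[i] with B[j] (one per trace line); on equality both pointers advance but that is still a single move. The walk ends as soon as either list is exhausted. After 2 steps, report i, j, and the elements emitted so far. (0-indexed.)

i=1, j=1, emitted=[]

[i=0,j=0] 2>0 → j++
[i=0,j=1] 2<3 → i++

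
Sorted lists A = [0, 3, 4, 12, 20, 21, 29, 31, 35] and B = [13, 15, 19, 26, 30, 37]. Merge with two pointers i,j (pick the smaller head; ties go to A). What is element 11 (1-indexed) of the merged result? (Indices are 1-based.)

merged[11] = 29

i=1 j=1: A[i]=0<=B[j]=13 take 0, i++
i=2 j=1: A[i]=3<=B[j]=13 take 3, i++
i=3 j=1: A[i]=4<=B[j]=13 take 4, i++
i=4 j=1: A[i]=12<=B[j]=13 take 12, i++
i=5 j=1: A[i]=20>B[j]=13 take 13, j++
i=5 j=2: A[i]=20>B[j]=15 take 15, j++
i=5 j=3: A[i]=20>B[j]=19 take 19, j++
i=5 j=4: A[i]=20<=B[j]=26 take 20, i++
i=6 j=4: A[i]=21<=B[j]=26 take 21, i++
i=7 j=4: A[i]=29>B[j]=26 take 26, j++
i=7 j=5: A[i]=29<=B[j]=30 take 29, i++
i=8 j=5: A[i]=31>B[j]=30 take 30, j++
i=8 j=6: A[i]=31<=B[j]=37 take 31, i++
i=9 j=6: A[i]=35<=B[j]=37 take 35, i++
i=10 j=6: A done, take B[j]=37, j++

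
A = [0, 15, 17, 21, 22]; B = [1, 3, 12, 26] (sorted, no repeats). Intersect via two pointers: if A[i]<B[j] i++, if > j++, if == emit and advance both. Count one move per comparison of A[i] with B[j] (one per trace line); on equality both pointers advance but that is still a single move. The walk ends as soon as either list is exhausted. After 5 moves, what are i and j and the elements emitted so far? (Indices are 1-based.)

i=3, j=4, emitted=[]

[i=1,j=1] 0<1 → i++
[i=2,j=1] 15>1 → j++
[i=2,j=2] 15>3 → j++
[i=2,j=3] 15>12 → j++
[i=2,j=4] 15<26 → i++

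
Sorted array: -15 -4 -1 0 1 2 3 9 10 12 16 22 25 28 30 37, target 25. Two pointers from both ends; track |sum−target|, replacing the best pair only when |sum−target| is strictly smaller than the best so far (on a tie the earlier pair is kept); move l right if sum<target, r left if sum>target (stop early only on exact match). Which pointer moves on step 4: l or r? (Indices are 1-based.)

l=1 r=16: -15+37=22 d=3 *, l++
l=2 r=16: -4+37=33 d=8, r--
l=2 r=15: -4+30=26 d=1 *, r--
l=2 r=14: -4+28=24 d=1, l++

l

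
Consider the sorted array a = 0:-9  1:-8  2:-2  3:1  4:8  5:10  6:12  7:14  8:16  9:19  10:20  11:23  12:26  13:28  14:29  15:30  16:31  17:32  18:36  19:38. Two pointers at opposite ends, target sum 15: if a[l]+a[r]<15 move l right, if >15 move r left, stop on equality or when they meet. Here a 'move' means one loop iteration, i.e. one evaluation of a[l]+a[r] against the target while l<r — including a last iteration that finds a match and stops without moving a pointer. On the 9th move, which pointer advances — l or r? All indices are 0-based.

[0,19] -9+38=29 >15 → r--
[0,18] -9+36=27 >15 → r--
[0,17] -9+32=23 >15 → r--
[0,16] -9+31=22 >15 → r--
[0,15] -9+30=21 >15 → r--
[0,14] -9+29=20 >15 → r--
[0,13] -9+28=19 >15 → r--
[0,12] -9+26=17 >15 → r--
[0,11] -9+23=14 <15 → l++

l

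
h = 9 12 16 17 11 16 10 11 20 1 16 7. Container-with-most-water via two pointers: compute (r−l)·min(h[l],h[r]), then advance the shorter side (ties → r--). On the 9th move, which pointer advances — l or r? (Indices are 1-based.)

l=1 r=12: min(9,7)*11=77 best=77 *, r--
l=1 r=11: min(9,16)*10=90 best=90 *, l++
l=2 r=11: min(12,16)*9=108 best=108 *, l++
l=3 r=11: min(16,16)*8=128 best=128 *, r--
l=3 r=10: min(16,1)*7=7 best=128, r--
l=3 r=9: min(16,20)*6=96 best=128, l++
l=4 r=9: min(17,20)*5=85 best=128, l++
l=5 r=9: min(11,20)*4=44 best=128, l++
l=6 r=9: min(16,20)*3=48 best=128, l++

l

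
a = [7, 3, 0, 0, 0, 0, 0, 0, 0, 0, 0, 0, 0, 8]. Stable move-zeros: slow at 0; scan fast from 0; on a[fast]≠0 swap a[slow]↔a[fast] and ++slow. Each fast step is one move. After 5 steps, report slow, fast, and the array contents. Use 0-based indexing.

slow=2, fast=5, a=[7, 3, 0, 0, 0, 0, 0, 0, 0, 0, 0, 0, 0, 8]

slow=0 fast=0: a[fast]=7≠0 swap→a[0]=7, slow++,fast++
slow=1 fast=1: a[fast]=3≠0 swap→a[1]=3, slow++,fast++
slow=2 fast=2: a[fast]=0, fast++
slow=2 fast=3: a[fast]=0, fast++
slow=2 fast=4: a[fast]=0, fast++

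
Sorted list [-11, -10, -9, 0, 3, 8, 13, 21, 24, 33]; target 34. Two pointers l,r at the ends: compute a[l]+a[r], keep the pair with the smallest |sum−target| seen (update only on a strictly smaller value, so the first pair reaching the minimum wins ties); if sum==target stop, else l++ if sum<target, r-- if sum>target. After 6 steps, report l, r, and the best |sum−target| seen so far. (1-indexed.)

l=6, r=9, best |Δ|=1

[1,10] -11+33=22 d=12 * → l++
[2,10] -10+33=23 d=11 * → l++
[3,10] -9+33=24 d=10 * → l++
[4,10] 0+33=33 d=1 * → l++
[5,10] 3+33=36 d=2 → r--
[5,9] 3+24=27 d=7 → l++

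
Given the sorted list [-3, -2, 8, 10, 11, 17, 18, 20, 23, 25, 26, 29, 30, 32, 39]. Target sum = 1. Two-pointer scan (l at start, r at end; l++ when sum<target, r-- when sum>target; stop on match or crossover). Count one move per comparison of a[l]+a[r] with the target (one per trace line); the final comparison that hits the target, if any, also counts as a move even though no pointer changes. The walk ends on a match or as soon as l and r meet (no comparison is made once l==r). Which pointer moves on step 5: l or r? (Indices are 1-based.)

r

l=1 r=15: -3+39=36 >1, r--
l=1 r=14: -3+32=29 >1, r--
l=1 r=13: -3+30=27 >1, r--
l=1 r=12: -3+29=26 >1, r--
l=1 r=11: -3+26=23 >1, r--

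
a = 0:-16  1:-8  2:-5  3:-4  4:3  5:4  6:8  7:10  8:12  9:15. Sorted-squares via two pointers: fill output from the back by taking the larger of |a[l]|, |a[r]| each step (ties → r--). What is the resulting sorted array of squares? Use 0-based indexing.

l=0 r=9: |-16|>|15| out[9]=256, l++
l=1 r=9: |-8|<=|15| out[8]=225, r--
l=1 r=8: |-8|<=|12| out[7]=144, r--
l=1 r=7: |-8|<=|10| out[6]=100, r--
l=1 r=6: |-8|<=|8| out[5]=64, r--
l=1 r=5: |-8|>|4| out[4]=64, l++
l=2 r=5: |-5|>|4| out[3]=25, l++
l=3 r=5: |-4|<=|4| out[2]=16, r--
l=3 r=4: |-4|>|3| out[1]=16, l++
l=4 r=4: |3|<=|3| out[0]=9, r--

[9, 16, 16, 25, 64, 64, 100, 144, 225, 256]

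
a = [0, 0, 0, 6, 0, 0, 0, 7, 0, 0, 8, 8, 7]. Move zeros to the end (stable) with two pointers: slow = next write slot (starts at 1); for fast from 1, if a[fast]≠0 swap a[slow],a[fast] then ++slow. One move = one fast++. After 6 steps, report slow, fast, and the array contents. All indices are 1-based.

slow=2, fast=7, a=[6, 0, 0, 0, 0, 0, 0, 7, 0, 0, 8, 8, 7]

slow=1 fast=1: a[fast]=0, fast++
slow=1 fast=2: a[fast]=0, fast++
slow=1 fast=3: a[fast]=0, fast++
slow=1 fast=4: a[fast]=6≠0 swap→a[1]=6, slow++,fast++
slow=2 fast=5: a[fast]=0, fast++
slow=2 fast=6: a[fast]=0, fast++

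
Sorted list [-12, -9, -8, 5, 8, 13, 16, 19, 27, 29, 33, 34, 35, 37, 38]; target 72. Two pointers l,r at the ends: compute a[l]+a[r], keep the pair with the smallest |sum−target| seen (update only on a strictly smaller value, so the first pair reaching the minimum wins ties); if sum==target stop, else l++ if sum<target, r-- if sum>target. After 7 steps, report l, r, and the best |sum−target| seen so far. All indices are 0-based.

l=7, r=14, best |Δ|=18

[0,14] -12+38=26 d=46 * → l++
[1,14] -9+38=29 d=43 * → l++
[2,14] -8+38=30 d=42 * → l++
[3,14] 5+38=43 d=29 * → l++
[4,14] 8+38=46 d=26 * → l++
[5,14] 13+38=51 d=21 * → l++
[6,14] 16+38=54 d=18 * → l++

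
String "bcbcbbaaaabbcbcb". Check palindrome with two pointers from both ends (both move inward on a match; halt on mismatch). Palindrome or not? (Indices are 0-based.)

palindrome

[0,15] 'b'=='b' → l++,r--
[1,14] 'c'=='c' → l++,r--
[2,13] 'b'=='b' → l++,r--
[3,12] 'c'=='c' → l++,r--
[4,11] 'b'=='b' → l++,r--
[5,10] 'b'=='b' → l++,r--
[6,9] 'a'=='a' → l++,r--
[7,8] 'a'=='a' → l++,r--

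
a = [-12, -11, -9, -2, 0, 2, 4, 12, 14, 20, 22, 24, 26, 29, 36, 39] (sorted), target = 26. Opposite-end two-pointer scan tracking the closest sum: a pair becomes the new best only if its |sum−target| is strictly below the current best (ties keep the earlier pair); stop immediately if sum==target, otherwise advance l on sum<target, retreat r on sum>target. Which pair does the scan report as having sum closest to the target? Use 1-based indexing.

pair (0, 26) with sum 26 (|Δ|=0)

[1,16] -12+39=27 d=1 * → r--
[1,15] -12+36=24 d=2 → l++
[2,15] -11+36=25 d=1 → l++
[3,15] -9+36=27 d=1 → r--
[3,14] -9+29=20 d=6 → l++
[4,14] -2+29=27 d=1 → r--
[4,13] -2+26=24 d=2 → l++
[5,13] 0+26=26 d=0 * → stop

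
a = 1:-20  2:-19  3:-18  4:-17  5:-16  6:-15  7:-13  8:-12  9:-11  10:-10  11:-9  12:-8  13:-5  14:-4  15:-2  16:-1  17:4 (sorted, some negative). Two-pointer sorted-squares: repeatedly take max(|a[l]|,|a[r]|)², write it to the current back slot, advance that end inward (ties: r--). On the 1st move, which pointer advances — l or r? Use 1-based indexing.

l

[1,17] |-20|>|4| out[17]=400 → l++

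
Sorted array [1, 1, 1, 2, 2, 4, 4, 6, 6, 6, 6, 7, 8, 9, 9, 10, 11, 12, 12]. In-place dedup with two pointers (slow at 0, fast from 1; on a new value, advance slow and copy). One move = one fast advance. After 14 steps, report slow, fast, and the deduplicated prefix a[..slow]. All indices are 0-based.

slow=6, fast=15, prefix=[1, 2, 4, 6, 7, 8, 9]

slow=0 fast=1: a[fast]=1=a[slow] dup, fast++
slow=0 fast=2: a[fast]=1=a[slow] dup, fast++
slow=0 fast=3: a[fast]=2≠a[slow]=1 write a[1]=2, slow++,fast++
slow=1 fast=4: a[fast]=2=a[slow] dup, fast++
slow=1 fast=5: a[fast]=4≠a[slow]=2 write a[2]=4, slow++,fast++
slow=2 fast=6: a[fast]=4=a[slow] dup, fast++
slow=2 fast=7: a[fast]=6≠a[slow]=4 write a[3]=6, slow++,fast++
slow=3 fast=8: a[fast]=6=a[slow] dup, fast++
slow=3 fast=9: a[fast]=6=a[slow] dup, fast++
slow=3 fast=10: a[fast]=6=a[slow] dup, fast++
slow=3 fast=11: a[fast]=7≠a[slow]=6 write a[4]=7, slow++,fast++
slow=4 fast=12: a[fast]=8≠a[slow]=7 write a[5]=8, slow++,fast++
slow=5 fast=13: a[fast]=9≠a[slow]=8 write a[6]=9, slow++,fast++
slow=6 fast=14: a[fast]=9=a[slow] dup, fast++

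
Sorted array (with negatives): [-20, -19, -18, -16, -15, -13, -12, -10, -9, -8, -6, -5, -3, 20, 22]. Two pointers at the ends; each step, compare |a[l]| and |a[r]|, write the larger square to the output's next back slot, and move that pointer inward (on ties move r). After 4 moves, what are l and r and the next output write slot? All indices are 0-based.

l=2, r=12, next write slot=10

[0,14] |-20|<=|22| out[14]=484 → r--
[0,13] |-20|<=|20| out[13]=400 → r--
[0,12] |-20|>|-3| out[12]=400 → l++
[1,12] |-19|>|-3| out[11]=361 → l++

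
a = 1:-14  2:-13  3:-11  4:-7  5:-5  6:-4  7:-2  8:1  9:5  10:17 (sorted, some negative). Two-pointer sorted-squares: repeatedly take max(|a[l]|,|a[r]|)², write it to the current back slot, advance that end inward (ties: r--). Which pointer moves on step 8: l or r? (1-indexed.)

l=1 r=10: |-14|<=|17| out[10]=289, r--
l=1 r=9: |-14|>|5| out[9]=196, l++
l=2 r=9: |-13|>|5| out[8]=169, l++
l=3 r=9: |-11|>|5| out[7]=121, l++
l=4 r=9: |-7|>|5| out[6]=49, l++
l=5 r=9: |-5|<=|5| out[5]=25, r--
l=5 r=8: |-5|>|1| out[4]=25, l++
l=6 r=8: |-4|>|1| out[3]=16, l++

l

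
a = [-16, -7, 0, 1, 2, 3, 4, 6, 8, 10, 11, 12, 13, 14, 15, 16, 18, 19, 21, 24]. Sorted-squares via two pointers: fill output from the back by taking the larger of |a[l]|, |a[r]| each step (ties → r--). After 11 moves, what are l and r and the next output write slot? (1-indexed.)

[1,20] |-16|<=|24| out[20]=576 → r--
[1,19] |-16|<=|21| out[19]=441 → r--
[1,18] |-16|<=|19| out[18]=361 → r--
[1,17] |-16|<=|18| out[17]=324 → r--
[1,16] |-16|<=|16| out[16]=256 → r--
[1,15] |-16|>|15| out[15]=256 → l++
[2,15] |-7|<=|15| out[14]=225 → r--
[2,14] |-7|<=|14| out[13]=196 → r--
[2,13] |-7|<=|13| out[12]=169 → r--
[2,12] |-7|<=|12| out[11]=144 → r--
[2,11] |-7|<=|11| out[10]=121 → r--

l=2, r=10, next write slot=9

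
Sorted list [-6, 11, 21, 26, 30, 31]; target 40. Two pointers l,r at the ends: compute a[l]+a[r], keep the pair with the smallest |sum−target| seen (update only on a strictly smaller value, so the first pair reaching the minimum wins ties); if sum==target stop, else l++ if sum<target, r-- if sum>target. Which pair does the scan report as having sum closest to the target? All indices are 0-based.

pair (11, 30) with sum 41 (|Δ|=1)

[0,5] -6+31=25 d=15 * → l++
[1,5] 11+31=42 d=2 * → r--
[1,4] 11+30=41 d=1 * → r--
[1,3] 11+26=37 d=3 → l++
[2,3] 21+26=47 d=7 → r--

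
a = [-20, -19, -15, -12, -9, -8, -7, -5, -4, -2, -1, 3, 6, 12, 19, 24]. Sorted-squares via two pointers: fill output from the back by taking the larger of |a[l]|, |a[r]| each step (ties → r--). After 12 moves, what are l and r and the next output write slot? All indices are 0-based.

[0,15] |-20|<=|24| out[15]=576 → r--
[0,14] |-20|>|19| out[14]=400 → l++
[1,14] |-19|<=|19| out[13]=361 → r--
[1,13] |-19|>|12| out[12]=361 → l++
[2,13] |-15|>|12| out[11]=225 → l++
[3,13] |-12|<=|12| out[10]=144 → r--
[3,12] |-12|>|6| out[9]=144 → l++
[4,12] |-9|>|6| out[8]=81 → l++
[5,12] |-8|>|6| out[7]=64 → l++
[6,12] |-7|>|6| out[6]=49 → l++
[7,12] |-5|<=|6| out[5]=36 → r--
[7,11] |-5|>|3| out[4]=25 → l++

l=8, r=11, next write slot=3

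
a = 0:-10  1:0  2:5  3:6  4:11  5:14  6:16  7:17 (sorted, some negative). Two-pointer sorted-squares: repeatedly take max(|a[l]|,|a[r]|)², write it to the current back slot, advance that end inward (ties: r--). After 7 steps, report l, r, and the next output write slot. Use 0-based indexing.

l=1, r=1, next write slot=0

[0,7] |-10|<=|17| out[7]=289 → r--
[0,6] |-10|<=|16| out[6]=256 → r--
[0,5] |-10|<=|14| out[5]=196 → r--
[0,4] |-10|<=|11| out[4]=121 → r--
[0,3] |-10|>|6| out[3]=100 → l++
[1,3] |0|<=|6| out[2]=36 → r--
[1,2] |0|<=|5| out[1]=25 → r--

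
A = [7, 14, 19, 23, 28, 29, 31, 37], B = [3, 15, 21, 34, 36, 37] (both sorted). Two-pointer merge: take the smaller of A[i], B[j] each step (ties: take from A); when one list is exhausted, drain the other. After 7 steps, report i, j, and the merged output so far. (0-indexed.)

i=4, j=3, merged so far=[3, 7, 14, 15, 19, 21, 23]

i=0 j=0: A[i]=7>B[j]=3 take 3, j++
i=0 j=1: A[i]=7<=B[j]=15 take 7, i++
i=1 j=1: A[i]=14<=B[j]=15 take 14, i++
i=2 j=1: A[i]=19>B[j]=15 take 15, j++
i=2 j=2: A[i]=19<=B[j]=21 take 19, i++
i=3 j=2: A[i]=23>B[j]=21 take 21, j++
i=3 j=3: A[i]=23<=B[j]=34 take 23, i++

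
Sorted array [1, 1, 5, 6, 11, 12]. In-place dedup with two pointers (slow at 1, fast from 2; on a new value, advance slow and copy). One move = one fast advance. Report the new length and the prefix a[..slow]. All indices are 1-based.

(s=1,f=2) a[fast]=1=a[slow] dup → fast++
(s=1,f=3) a[fast]=5≠a[slow]=1 write a[2]=5 → slow++,fast++
(s=2,f=4) a[fast]=6≠a[slow]=5 write a[3]=6 → slow++,fast++
(s=3,f=5) a[fast]=11≠a[slow]=6 write a[4]=11 → slow++,fast++
(s=4,f=6) a[fast]=12≠a[slow]=11 write a[5]=12 → slow++,fast++

length 5; prefix = [1, 5, 6, 11, 12]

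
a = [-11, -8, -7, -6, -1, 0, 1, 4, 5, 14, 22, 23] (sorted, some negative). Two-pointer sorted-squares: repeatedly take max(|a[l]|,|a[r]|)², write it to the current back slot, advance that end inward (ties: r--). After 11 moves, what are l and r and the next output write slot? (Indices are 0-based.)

l=5, r=5, next write slot=0

[0,11] |-11|<=|23| out[11]=529 → r--
[0,10] |-11|<=|22| out[10]=484 → r--
[0,9] |-11|<=|14| out[9]=196 → r--
[0,8] |-11|>|5| out[8]=121 → l++
[1,8] |-8|>|5| out[7]=64 → l++
[2,8] |-7|>|5| out[6]=49 → l++
[3,8] |-6|>|5| out[5]=36 → l++
[4,8] |-1|<=|5| out[4]=25 → r--
[4,7] |-1|<=|4| out[3]=16 → r--
[4,6] |-1|<=|1| out[2]=1 → r--
[4,5] |-1|>|0| out[1]=1 → l++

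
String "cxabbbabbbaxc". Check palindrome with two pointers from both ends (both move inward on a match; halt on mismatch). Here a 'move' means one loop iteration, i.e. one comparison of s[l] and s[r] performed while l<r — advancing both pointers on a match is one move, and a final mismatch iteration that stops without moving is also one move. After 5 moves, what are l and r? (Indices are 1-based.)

l=6, r=8

[1,13] 'c'=='c' → l++,r--
[2,12] 'x'=='x' → l++,r--
[3,11] 'a'=='a' → l++,r--
[4,10] 'b'=='b' → l++,r--
[5,9] 'b'=='b' → l++,r--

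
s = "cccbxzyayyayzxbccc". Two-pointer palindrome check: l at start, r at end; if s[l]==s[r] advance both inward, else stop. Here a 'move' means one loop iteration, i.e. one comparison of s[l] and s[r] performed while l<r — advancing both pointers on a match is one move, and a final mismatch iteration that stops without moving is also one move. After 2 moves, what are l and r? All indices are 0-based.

l=2, r=15

[0,17] 'c'=='c' → l++,r--
[1,16] 'c'=='c' → l++,r--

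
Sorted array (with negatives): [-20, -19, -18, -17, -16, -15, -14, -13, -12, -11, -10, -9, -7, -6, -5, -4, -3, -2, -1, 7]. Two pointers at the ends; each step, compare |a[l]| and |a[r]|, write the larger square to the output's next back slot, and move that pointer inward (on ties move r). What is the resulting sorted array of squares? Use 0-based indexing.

[1, 4, 9, 16, 25, 36, 49, 49, 81, 100, 121, 144, 169, 196, 225, 256, 289, 324, 361, 400]

l=0 r=19: |-20|>|7| out[19]=400, l++
l=1 r=19: |-19|>|7| out[18]=361, l++
l=2 r=19: |-18|>|7| out[17]=324, l++
l=3 r=19: |-17|>|7| out[16]=289, l++
l=4 r=19: |-16|>|7| out[15]=256, l++
l=5 r=19: |-15|>|7| out[14]=225, l++
l=6 r=19: |-14|>|7| out[13]=196, l++
l=7 r=19: |-13|>|7| out[12]=169, l++
l=8 r=19: |-12|>|7| out[11]=144, l++
l=9 r=19: |-11|>|7| out[10]=121, l++
l=10 r=19: |-10|>|7| out[9]=100, l++
l=11 r=19: |-9|>|7| out[8]=81, l++
l=12 r=19: |-7|<=|7| out[7]=49, r--
l=12 r=18: |-7|>|-1| out[6]=49, l++
l=13 r=18: |-6|>|-1| out[5]=36, l++
l=14 r=18: |-5|>|-1| out[4]=25, l++
l=15 r=18: |-4|>|-1| out[3]=16, l++
l=16 r=18: |-3|>|-1| out[2]=9, l++
l=17 r=18: |-2|>|-1| out[1]=4, l++
l=18 r=18: |-1|<=|-1| out[0]=1, r--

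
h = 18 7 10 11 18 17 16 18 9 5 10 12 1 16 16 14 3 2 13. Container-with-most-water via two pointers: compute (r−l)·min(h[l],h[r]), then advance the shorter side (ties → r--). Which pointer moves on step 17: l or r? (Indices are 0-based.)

r

[0,18] min(18,13)*18=234 best=234 * → r--
[0,17] min(18,2)*17=34 best=234 → r--
[0,16] min(18,3)*16=48 best=234 → r--
[0,15] min(18,14)*15=210 best=234 → r--
[0,14] min(18,16)*14=224 best=234 → r--
[0,13] min(18,16)*13=208 best=234 → r--
[0,12] min(18,1)*12=12 best=234 → r--
[0,11] min(18,12)*11=132 best=234 → r--
[0,10] min(18,10)*10=100 best=234 → r--
[0,9] min(18,5)*9=45 best=234 → r--
[0,8] min(18,9)*8=72 best=234 → r--
[0,7] min(18,18)*7=126 best=234 → r--
[0,6] min(18,16)*6=96 best=234 → r--
[0,5] min(18,17)*5=85 best=234 → r--
[0,4] min(18,18)*4=72 best=234 → r--
[0,3] min(18,11)*3=33 best=234 → r--
[0,2] min(18,10)*2=20 best=234 → r--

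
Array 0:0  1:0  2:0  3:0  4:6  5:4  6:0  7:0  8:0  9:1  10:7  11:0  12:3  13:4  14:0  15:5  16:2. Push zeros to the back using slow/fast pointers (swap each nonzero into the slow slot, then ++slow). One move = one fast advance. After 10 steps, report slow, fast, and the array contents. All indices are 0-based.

slow=3, fast=10, a=[6, 4, 1, 0, 0, 0, 0, 0, 0, 0, 7, 0, 3, 4, 0, 5, 2]

(s=0,f=0) a[fast]=0 → fast++
(s=0,f=1) a[fast]=0 → fast++
(s=0,f=2) a[fast]=0 → fast++
(s=0,f=3) a[fast]=0 → fast++
(s=0,f=4) a[fast]=6≠0 swap→a[0]=6 → slow++,fast++
(s=1,f=5) a[fast]=4≠0 swap→a[1]=4 → slow++,fast++
(s=2,f=6) a[fast]=0 → fast++
(s=2,f=7) a[fast]=0 → fast++
(s=2,f=8) a[fast]=0 → fast++
(s=2,f=9) a[fast]=1≠0 swap→a[2]=1 → slow++,fast++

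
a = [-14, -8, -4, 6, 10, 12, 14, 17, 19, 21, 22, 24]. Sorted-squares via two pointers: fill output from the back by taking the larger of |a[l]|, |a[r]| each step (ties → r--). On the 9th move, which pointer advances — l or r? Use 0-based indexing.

r

[0,11] |-14|<=|24| out[11]=576 → r--
[0,10] |-14|<=|22| out[10]=484 → r--
[0,9] |-14|<=|21| out[9]=441 → r--
[0,8] |-14|<=|19| out[8]=361 → r--
[0,7] |-14|<=|17| out[7]=289 → r--
[0,6] |-14|<=|14| out[6]=196 → r--
[0,5] |-14|>|12| out[5]=196 → l++
[1,5] |-8|<=|12| out[4]=144 → r--
[1,4] |-8|<=|10| out[3]=100 → r--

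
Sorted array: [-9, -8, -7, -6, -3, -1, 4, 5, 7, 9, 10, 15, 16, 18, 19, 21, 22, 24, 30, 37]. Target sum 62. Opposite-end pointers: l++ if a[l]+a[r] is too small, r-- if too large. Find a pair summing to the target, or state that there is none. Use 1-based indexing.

[1,20] -9+37=28 <62 → l++
[2,20] -8+37=29 <62 → l++
[3,20] -7+37=30 <62 → l++
[4,20] -6+37=31 <62 → l++
[5,20] -3+37=34 <62 → l++
[6,20] -1+37=36 <62 → l++
[7,20] 4+37=41 <62 → l++
[8,20] 5+37=42 <62 → l++
[9,20] 7+37=44 <62 → l++
[10,20] 9+37=46 <62 → l++
[11,20] 10+37=47 <62 → l++
[12,20] 15+37=52 <62 → l++
[13,20] 16+37=53 <62 → l++
[14,20] 18+37=55 <62 → l++
[15,20] 19+37=56 <62 → l++
[16,20] 21+37=58 <62 → l++
[17,20] 22+37=59 <62 → l++
[18,20] 24+37=61 <62 → l++
[19,20] 30+37=67 >62 → r--

no pair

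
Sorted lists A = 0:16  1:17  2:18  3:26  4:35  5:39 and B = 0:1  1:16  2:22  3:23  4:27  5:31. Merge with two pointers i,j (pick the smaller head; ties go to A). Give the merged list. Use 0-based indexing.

i=0 j=0: A[i]=16>B[j]=1 take 1, j++
i=0 j=1: A[i]=16<=B[j]=16 take 16, i++
i=1 j=1: A[i]=17>B[j]=16 take 16, j++
i=1 j=2: A[i]=17<=B[j]=22 take 17, i++
i=2 j=2: A[i]=18<=B[j]=22 take 18, i++
i=3 j=2: A[i]=26>B[j]=22 take 22, j++
i=3 j=3: A[i]=26>B[j]=23 take 23, j++
i=3 j=4: A[i]=26<=B[j]=27 take 26, i++
i=4 j=4: A[i]=35>B[j]=27 take 27, j++
i=4 j=5: A[i]=35>B[j]=31 take 31, j++
i=4 j=6: B done, take A[i]=35, i++
i=5 j=6: B done, take A[i]=39, i++

[1, 16, 16, 17, 18, 22, 23, 26, 27, 31, 35, 39]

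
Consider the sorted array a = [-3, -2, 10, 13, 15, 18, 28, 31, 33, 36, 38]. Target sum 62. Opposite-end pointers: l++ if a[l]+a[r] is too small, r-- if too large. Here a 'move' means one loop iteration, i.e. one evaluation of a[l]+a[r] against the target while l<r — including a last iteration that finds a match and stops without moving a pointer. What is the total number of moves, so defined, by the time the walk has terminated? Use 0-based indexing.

10 moves

l=0 r=10: -3+38=35 <62, l++
l=1 r=10: -2+38=36 <62, l++
l=2 r=10: 10+38=48 <62, l++
l=3 r=10: 13+38=51 <62, l++
l=4 r=10: 15+38=53 <62, l++
l=5 r=10: 18+38=56 <62, l++
l=6 r=10: 28+38=66 >62, r--
l=6 r=9: 28+36=64 >62, r--
l=6 r=8: 28+33=61 <62, l++
l=7 r=8: 31+33=64 >62, r--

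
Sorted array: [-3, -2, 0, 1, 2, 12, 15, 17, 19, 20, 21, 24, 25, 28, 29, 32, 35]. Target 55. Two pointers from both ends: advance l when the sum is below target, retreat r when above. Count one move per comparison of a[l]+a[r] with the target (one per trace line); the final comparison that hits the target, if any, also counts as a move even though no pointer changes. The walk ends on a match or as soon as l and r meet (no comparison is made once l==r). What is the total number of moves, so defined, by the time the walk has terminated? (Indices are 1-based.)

[1,17] -3+35=32 <55 → l++
[2,17] -2+35=33 <55 → l++
[3,17] 0+35=35 <55 → l++
[4,17] 1+35=36 <55 → l++
[5,17] 2+35=37 <55 → l++
[6,17] 12+35=47 <55 → l++
[7,17] 15+35=50 <55 → l++
[8,17] 17+35=52 <55 → l++
[9,17] 19+35=54 <55 → l++
[10,17] 20+35=55 → found

10 moves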